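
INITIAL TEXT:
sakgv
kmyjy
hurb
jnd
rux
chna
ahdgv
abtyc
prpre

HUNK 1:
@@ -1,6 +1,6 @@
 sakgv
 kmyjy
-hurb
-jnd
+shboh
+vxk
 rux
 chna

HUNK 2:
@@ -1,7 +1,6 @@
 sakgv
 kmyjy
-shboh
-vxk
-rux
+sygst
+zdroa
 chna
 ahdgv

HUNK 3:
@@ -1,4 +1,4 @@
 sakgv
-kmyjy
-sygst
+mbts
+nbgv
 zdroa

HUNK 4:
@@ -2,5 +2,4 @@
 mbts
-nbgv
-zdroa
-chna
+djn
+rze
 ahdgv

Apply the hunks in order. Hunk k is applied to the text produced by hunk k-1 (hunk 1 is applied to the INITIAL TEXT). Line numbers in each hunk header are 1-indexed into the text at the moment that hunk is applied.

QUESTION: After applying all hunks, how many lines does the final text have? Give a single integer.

Hunk 1: at line 1 remove [hurb,jnd] add [shboh,vxk] -> 9 lines: sakgv kmyjy shboh vxk rux chna ahdgv abtyc prpre
Hunk 2: at line 1 remove [shboh,vxk,rux] add [sygst,zdroa] -> 8 lines: sakgv kmyjy sygst zdroa chna ahdgv abtyc prpre
Hunk 3: at line 1 remove [kmyjy,sygst] add [mbts,nbgv] -> 8 lines: sakgv mbts nbgv zdroa chna ahdgv abtyc prpre
Hunk 4: at line 2 remove [nbgv,zdroa,chna] add [djn,rze] -> 7 lines: sakgv mbts djn rze ahdgv abtyc prpre
Final line count: 7

Answer: 7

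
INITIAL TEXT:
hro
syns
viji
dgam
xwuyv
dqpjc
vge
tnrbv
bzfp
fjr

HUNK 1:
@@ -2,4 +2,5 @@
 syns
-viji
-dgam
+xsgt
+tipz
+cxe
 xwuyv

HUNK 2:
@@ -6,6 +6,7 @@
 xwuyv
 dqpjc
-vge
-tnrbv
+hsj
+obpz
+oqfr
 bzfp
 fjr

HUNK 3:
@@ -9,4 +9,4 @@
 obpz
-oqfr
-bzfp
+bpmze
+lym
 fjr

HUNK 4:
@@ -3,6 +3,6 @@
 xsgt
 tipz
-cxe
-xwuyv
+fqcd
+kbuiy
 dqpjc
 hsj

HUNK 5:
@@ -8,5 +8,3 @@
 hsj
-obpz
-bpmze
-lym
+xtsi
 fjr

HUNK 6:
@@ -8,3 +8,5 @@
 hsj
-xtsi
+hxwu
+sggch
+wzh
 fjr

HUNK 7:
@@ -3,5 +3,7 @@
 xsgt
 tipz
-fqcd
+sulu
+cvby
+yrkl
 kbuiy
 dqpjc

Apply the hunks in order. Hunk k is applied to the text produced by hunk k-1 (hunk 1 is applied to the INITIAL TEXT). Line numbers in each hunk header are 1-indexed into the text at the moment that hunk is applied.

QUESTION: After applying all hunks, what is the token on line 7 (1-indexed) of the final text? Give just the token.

Answer: yrkl

Derivation:
Hunk 1: at line 2 remove [viji,dgam] add [xsgt,tipz,cxe] -> 11 lines: hro syns xsgt tipz cxe xwuyv dqpjc vge tnrbv bzfp fjr
Hunk 2: at line 6 remove [vge,tnrbv] add [hsj,obpz,oqfr] -> 12 lines: hro syns xsgt tipz cxe xwuyv dqpjc hsj obpz oqfr bzfp fjr
Hunk 3: at line 9 remove [oqfr,bzfp] add [bpmze,lym] -> 12 lines: hro syns xsgt tipz cxe xwuyv dqpjc hsj obpz bpmze lym fjr
Hunk 4: at line 3 remove [cxe,xwuyv] add [fqcd,kbuiy] -> 12 lines: hro syns xsgt tipz fqcd kbuiy dqpjc hsj obpz bpmze lym fjr
Hunk 5: at line 8 remove [obpz,bpmze,lym] add [xtsi] -> 10 lines: hro syns xsgt tipz fqcd kbuiy dqpjc hsj xtsi fjr
Hunk 6: at line 8 remove [xtsi] add [hxwu,sggch,wzh] -> 12 lines: hro syns xsgt tipz fqcd kbuiy dqpjc hsj hxwu sggch wzh fjr
Hunk 7: at line 3 remove [fqcd] add [sulu,cvby,yrkl] -> 14 lines: hro syns xsgt tipz sulu cvby yrkl kbuiy dqpjc hsj hxwu sggch wzh fjr
Final line 7: yrkl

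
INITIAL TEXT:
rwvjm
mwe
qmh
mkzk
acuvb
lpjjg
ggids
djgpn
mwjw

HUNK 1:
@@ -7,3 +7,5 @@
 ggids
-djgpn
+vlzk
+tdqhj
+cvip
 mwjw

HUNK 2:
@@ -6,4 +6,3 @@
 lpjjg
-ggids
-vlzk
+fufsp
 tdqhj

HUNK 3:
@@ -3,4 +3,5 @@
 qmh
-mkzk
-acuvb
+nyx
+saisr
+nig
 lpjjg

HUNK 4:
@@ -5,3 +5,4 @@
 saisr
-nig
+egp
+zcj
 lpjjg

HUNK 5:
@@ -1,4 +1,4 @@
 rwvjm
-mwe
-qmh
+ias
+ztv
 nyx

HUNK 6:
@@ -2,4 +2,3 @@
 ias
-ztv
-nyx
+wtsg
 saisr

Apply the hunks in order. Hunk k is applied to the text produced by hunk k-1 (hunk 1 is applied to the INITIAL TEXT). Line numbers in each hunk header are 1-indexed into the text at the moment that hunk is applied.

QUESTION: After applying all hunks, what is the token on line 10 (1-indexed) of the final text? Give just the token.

Hunk 1: at line 7 remove [djgpn] add [vlzk,tdqhj,cvip] -> 11 lines: rwvjm mwe qmh mkzk acuvb lpjjg ggids vlzk tdqhj cvip mwjw
Hunk 2: at line 6 remove [ggids,vlzk] add [fufsp] -> 10 lines: rwvjm mwe qmh mkzk acuvb lpjjg fufsp tdqhj cvip mwjw
Hunk 3: at line 3 remove [mkzk,acuvb] add [nyx,saisr,nig] -> 11 lines: rwvjm mwe qmh nyx saisr nig lpjjg fufsp tdqhj cvip mwjw
Hunk 4: at line 5 remove [nig] add [egp,zcj] -> 12 lines: rwvjm mwe qmh nyx saisr egp zcj lpjjg fufsp tdqhj cvip mwjw
Hunk 5: at line 1 remove [mwe,qmh] add [ias,ztv] -> 12 lines: rwvjm ias ztv nyx saisr egp zcj lpjjg fufsp tdqhj cvip mwjw
Hunk 6: at line 2 remove [ztv,nyx] add [wtsg] -> 11 lines: rwvjm ias wtsg saisr egp zcj lpjjg fufsp tdqhj cvip mwjw
Final line 10: cvip

Answer: cvip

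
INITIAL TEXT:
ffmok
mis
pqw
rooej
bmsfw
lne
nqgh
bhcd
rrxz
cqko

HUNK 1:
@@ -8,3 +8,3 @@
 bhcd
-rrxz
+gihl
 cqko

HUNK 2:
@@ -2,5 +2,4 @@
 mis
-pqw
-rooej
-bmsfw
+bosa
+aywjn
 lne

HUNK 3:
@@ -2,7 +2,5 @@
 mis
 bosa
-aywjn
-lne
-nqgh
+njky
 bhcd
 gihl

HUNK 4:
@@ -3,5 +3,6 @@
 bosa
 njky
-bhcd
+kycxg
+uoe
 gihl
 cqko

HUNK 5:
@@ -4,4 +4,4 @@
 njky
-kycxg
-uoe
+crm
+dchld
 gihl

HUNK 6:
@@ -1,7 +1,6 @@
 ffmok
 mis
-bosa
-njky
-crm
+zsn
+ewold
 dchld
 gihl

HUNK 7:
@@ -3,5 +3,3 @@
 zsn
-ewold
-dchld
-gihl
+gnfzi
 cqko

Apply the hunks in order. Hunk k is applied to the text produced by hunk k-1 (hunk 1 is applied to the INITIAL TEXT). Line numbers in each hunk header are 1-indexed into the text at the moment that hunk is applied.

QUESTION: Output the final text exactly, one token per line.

Answer: ffmok
mis
zsn
gnfzi
cqko

Derivation:
Hunk 1: at line 8 remove [rrxz] add [gihl] -> 10 lines: ffmok mis pqw rooej bmsfw lne nqgh bhcd gihl cqko
Hunk 2: at line 2 remove [pqw,rooej,bmsfw] add [bosa,aywjn] -> 9 lines: ffmok mis bosa aywjn lne nqgh bhcd gihl cqko
Hunk 3: at line 2 remove [aywjn,lne,nqgh] add [njky] -> 7 lines: ffmok mis bosa njky bhcd gihl cqko
Hunk 4: at line 3 remove [bhcd] add [kycxg,uoe] -> 8 lines: ffmok mis bosa njky kycxg uoe gihl cqko
Hunk 5: at line 4 remove [kycxg,uoe] add [crm,dchld] -> 8 lines: ffmok mis bosa njky crm dchld gihl cqko
Hunk 6: at line 1 remove [bosa,njky,crm] add [zsn,ewold] -> 7 lines: ffmok mis zsn ewold dchld gihl cqko
Hunk 7: at line 3 remove [ewold,dchld,gihl] add [gnfzi] -> 5 lines: ffmok mis zsn gnfzi cqko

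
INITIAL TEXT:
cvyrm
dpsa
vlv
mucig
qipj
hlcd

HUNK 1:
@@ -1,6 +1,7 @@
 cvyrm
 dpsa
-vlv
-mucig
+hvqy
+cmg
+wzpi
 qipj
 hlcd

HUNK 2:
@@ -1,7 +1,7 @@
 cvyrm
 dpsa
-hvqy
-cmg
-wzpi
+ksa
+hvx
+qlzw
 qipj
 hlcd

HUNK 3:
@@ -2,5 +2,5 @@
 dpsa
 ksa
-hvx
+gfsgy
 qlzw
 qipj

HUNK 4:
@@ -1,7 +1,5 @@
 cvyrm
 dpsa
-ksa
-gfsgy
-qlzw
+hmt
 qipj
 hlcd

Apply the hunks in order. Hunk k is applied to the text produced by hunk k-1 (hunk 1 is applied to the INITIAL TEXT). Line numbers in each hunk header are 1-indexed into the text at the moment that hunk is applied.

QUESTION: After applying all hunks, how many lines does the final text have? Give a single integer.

Answer: 5

Derivation:
Hunk 1: at line 1 remove [vlv,mucig] add [hvqy,cmg,wzpi] -> 7 lines: cvyrm dpsa hvqy cmg wzpi qipj hlcd
Hunk 2: at line 1 remove [hvqy,cmg,wzpi] add [ksa,hvx,qlzw] -> 7 lines: cvyrm dpsa ksa hvx qlzw qipj hlcd
Hunk 3: at line 2 remove [hvx] add [gfsgy] -> 7 lines: cvyrm dpsa ksa gfsgy qlzw qipj hlcd
Hunk 4: at line 1 remove [ksa,gfsgy,qlzw] add [hmt] -> 5 lines: cvyrm dpsa hmt qipj hlcd
Final line count: 5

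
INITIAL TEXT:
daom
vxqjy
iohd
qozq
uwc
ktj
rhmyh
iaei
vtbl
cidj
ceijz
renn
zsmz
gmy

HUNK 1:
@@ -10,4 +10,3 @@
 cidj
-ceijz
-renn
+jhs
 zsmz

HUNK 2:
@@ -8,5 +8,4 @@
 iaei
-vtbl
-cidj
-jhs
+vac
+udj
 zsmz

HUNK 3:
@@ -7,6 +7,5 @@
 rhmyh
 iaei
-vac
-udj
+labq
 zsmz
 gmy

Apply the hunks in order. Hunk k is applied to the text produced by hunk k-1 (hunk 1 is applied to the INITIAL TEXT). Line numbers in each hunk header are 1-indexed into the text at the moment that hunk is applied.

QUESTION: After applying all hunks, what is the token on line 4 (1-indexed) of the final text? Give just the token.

Hunk 1: at line 10 remove [ceijz,renn] add [jhs] -> 13 lines: daom vxqjy iohd qozq uwc ktj rhmyh iaei vtbl cidj jhs zsmz gmy
Hunk 2: at line 8 remove [vtbl,cidj,jhs] add [vac,udj] -> 12 lines: daom vxqjy iohd qozq uwc ktj rhmyh iaei vac udj zsmz gmy
Hunk 3: at line 7 remove [vac,udj] add [labq] -> 11 lines: daom vxqjy iohd qozq uwc ktj rhmyh iaei labq zsmz gmy
Final line 4: qozq

Answer: qozq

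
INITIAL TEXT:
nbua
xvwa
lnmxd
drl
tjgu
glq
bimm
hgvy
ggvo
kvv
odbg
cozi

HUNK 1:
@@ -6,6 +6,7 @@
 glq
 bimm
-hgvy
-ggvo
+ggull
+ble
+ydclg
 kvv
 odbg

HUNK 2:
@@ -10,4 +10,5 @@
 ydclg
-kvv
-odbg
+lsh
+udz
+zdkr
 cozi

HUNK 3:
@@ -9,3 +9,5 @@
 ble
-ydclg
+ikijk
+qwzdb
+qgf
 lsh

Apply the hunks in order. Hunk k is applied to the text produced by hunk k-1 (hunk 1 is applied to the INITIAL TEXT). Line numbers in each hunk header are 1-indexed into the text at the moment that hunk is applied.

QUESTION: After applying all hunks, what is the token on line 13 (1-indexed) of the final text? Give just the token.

Hunk 1: at line 6 remove [hgvy,ggvo] add [ggull,ble,ydclg] -> 13 lines: nbua xvwa lnmxd drl tjgu glq bimm ggull ble ydclg kvv odbg cozi
Hunk 2: at line 10 remove [kvv,odbg] add [lsh,udz,zdkr] -> 14 lines: nbua xvwa lnmxd drl tjgu glq bimm ggull ble ydclg lsh udz zdkr cozi
Hunk 3: at line 9 remove [ydclg] add [ikijk,qwzdb,qgf] -> 16 lines: nbua xvwa lnmxd drl tjgu glq bimm ggull ble ikijk qwzdb qgf lsh udz zdkr cozi
Final line 13: lsh

Answer: lsh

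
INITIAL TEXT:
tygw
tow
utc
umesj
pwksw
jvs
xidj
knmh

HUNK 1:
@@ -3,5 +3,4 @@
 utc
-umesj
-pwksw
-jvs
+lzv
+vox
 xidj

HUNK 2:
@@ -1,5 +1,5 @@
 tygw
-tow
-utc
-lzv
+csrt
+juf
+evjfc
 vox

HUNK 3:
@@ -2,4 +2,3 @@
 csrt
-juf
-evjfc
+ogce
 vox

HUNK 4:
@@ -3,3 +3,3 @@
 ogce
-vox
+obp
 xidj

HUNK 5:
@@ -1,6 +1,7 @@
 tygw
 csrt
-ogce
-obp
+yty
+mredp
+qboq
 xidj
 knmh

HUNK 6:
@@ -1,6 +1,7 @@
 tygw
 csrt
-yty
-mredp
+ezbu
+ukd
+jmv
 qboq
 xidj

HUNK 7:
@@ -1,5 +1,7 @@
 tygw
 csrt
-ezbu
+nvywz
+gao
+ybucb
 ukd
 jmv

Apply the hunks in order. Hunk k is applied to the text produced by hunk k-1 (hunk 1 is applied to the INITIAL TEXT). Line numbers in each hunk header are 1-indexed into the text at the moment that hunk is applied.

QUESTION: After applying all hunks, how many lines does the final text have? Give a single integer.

Hunk 1: at line 3 remove [umesj,pwksw,jvs] add [lzv,vox] -> 7 lines: tygw tow utc lzv vox xidj knmh
Hunk 2: at line 1 remove [tow,utc,lzv] add [csrt,juf,evjfc] -> 7 lines: tygw csrt juf evjfc vox xidj knmh
Hunk 3: at line 2 remove [juf,evjfc] add [ogce] -> 6 lines: tygw csrt ogce vox xidj knmh
Hunk 4: at line 3 remove [vox] add [obp] -> 6 lines: tygw csrt ogce obp xidj knmh
Hunk 5: at line 1 remove [ogce,obp] add [yty,mredp,qboq] -> 7 lines: tygw csrt yty mredp qboq xidj knmh
Hunk 6: at line 1 remove [yty,mredp] add [ezbu,ukd,jmv] -> 8 lines: tygw csrt ezbu ukd jmv qboq xidj knmh
Hunk 7: at line 1 remove [ezbu] add [nvywz,gao,ybucb] -> 10 lines: tygw csrt nvywz gao ybucb ukd jmv qboq xidj knmh
Final line count: 10

Answer: 10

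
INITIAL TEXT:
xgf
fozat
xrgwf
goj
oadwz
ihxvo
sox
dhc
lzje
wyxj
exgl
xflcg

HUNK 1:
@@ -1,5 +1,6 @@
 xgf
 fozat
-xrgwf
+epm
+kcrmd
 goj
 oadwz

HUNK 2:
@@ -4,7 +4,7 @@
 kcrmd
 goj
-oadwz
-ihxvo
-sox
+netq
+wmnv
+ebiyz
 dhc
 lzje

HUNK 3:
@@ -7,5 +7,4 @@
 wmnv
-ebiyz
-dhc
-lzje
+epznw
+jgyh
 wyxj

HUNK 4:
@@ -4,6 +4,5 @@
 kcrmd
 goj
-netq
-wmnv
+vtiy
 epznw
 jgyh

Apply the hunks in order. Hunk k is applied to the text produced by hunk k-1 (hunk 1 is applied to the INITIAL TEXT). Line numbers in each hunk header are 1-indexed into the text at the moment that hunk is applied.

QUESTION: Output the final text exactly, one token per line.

Answer: xgf
fozat
epm
kcrmd
goj
vtiy
epznw
jgyh
wyxj
exgl
xflcg

Derivation:
Hunk 1: at line 1 remove [xrgwf] add [epm,kcrmd] -> 13 lines: xgf fozat epm kcrmd goj oadwz ihxvo sox dhc lzje wyxj exgl xflcg
Hunk 2: at line 4 remove [oadwz,ihxvo,sox] add [netq,wmnv,ebiyz] -> 13 lines: xgf fozat epm kcrmd goj netq wmnv ebiyz dhc lzje wyxj exgl xflcg
Hunk 3: at line 7 remove [ebiyz,dhc,lzje] add [epznw,jgyh] -> 12 lines: xgf fozat epm kcrmd goj netq wmnv epznw jgyh wyxj exgl xflcg
Hunk 4: at line 4 remove [netq,wmnv] add [vtiy] -> 11 lines: xgf fozat epm kcrmd goj vtiy epznw jgyh wyxj exgl xflcg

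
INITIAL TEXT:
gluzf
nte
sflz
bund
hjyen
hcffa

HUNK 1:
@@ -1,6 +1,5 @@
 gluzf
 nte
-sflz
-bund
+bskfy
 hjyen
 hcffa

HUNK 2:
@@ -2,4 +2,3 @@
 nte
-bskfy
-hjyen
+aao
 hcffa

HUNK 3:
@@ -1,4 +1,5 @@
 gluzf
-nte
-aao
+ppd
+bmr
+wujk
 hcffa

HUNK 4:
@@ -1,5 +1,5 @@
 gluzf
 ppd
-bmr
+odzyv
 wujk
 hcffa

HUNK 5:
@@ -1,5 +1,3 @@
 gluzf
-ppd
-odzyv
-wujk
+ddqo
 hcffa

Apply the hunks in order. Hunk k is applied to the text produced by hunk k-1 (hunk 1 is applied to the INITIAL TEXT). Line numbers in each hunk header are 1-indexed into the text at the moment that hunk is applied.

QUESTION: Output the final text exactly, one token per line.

Hunk 1: at line 1 remove [sflz,bund] add [bskfy] -> 5 lines: gluzf nte bskfy hjyen hcffa
Hunk 2: at line 2 remove [bskfy,hjyen] add [aao] -> 4 lines: gluzf nte aao hcffa
Hunk 3: at line 1 remove [nte,aao] add [ppd,bmr,wujk] -> 5 lines: gluzf ppd bmr wujk hcffa
Hunk 4: at line 1 remove [bmr] add [odzyv] -> 5 lines: gluzf ppd odzyv wujk hcffa
Hunk 5: at line 1 remove [ppd,odzyv,wujk] add [ddqo] -> 3 lines: gluzf ddqo hcffa

Answer: gluzf
ddqo
hcffa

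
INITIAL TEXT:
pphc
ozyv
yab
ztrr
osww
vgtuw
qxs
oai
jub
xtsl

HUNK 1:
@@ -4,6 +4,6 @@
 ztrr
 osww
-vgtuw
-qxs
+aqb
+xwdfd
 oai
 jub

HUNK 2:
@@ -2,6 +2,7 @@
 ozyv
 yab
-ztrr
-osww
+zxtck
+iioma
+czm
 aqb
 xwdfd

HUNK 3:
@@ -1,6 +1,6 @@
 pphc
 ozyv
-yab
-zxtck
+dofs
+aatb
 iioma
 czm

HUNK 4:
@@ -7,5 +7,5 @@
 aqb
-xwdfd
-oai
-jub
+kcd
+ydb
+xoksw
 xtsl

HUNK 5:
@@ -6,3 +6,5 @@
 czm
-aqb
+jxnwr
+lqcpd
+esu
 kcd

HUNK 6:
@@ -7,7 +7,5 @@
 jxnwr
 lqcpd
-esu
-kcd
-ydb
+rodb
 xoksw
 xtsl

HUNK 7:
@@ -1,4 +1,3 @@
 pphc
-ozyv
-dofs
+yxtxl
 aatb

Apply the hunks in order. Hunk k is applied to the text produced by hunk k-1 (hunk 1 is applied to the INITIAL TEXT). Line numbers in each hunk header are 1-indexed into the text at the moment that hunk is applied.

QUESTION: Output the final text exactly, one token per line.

Answer: pphc
yxtxl
aatb
iioma
czm
jxnwr
lqcpd
rodb
xoksw
xtsl

Derivation:
Hunk 1: at line 4 remove [vgtuw,qxs] add [aqb,xwdfd] -> 10 lines: pphc ozyv yab ztrr osww aqb xwdfd oai jub xtsl
Hunk 2: at line 2 remove [ztrr,osww] add [zxtck,iioma,czm] -> 11 lines: pphc ozyv yab zxtck iioma czm aqb xwdfd oai jub xtsl
Hunk 3: at line 1 remove [yab,zxtck] add [dofs,aatb] -> 11 lines: pphc ozyv dofs aatb iioma czm aqb xwdfd oai jub xtsl
Hunk 4: at line 7 remove [xwdfd,oai,jub] add [kcd,ydb,xoksw] -> 11 lines: pphc ozyv dofs aatb iioma czm aqb kcd ydb xoksw xtsl
Hunk 5: at line 6 remove [aqb] add [jxnwr,lqcpd,esu] -> 13 lines: pphc ozyv dofs aatb iioma czm jxnwr lqcpd esu kcd ydb xoksw xtsl
Hunk 6: at line 7 remove [esu,kcd,ydb] add [rodb] -> 11 lines: pphc ozyv dofs aatb iioma czm jxnwr lqcpd rodb xoksw xtsl
Hunk 7: at line 1 remove [ozyv,dofs] add [yxtxl] -> 10 lines: pphc yxtxl aatb iioma czm jxnwr lqcpd rodb xoksw xtsl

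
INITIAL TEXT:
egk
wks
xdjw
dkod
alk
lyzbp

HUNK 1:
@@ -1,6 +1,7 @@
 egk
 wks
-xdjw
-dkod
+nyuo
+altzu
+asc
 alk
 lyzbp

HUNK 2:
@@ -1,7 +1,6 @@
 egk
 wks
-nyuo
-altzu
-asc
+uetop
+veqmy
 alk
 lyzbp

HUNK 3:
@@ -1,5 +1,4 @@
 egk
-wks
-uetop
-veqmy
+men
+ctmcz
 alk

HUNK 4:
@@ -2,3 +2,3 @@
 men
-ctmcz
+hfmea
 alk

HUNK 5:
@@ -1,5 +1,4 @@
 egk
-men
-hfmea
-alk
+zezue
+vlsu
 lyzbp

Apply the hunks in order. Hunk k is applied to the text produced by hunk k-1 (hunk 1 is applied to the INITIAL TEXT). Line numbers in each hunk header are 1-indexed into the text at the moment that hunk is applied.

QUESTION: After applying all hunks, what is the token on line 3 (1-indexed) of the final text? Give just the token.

Hunk 1: at line 1 remove [xdjw,dkod] add [nyuo,altzu,asc] -> 7 lines: egk wks nyuo altzu asc alk lyzbp
Hunk 2: at line 1 remove [nyuo,altzu,asc] add [uetop,veqmy] -> 6 lines: egk wks uetop veqmy alk lyzbp
Hunk 3: at line 1 remove [wks,uetop,veqmy] add [men,ctmcz] -> 5 lines: egk men ctmcz alk lyzbp
Hunk 4: at line 2 remove [ctmcz] add [hfmea] -> 5 lines: egk men hfmea alk lyzbp
Hunk 5: at line 1 remove [men,hfmea,alk] add [zezue,vlsu] -> 4 lines: egk zezue vlsu lyzbp
Final line 3: vlsu

Answer: vlsu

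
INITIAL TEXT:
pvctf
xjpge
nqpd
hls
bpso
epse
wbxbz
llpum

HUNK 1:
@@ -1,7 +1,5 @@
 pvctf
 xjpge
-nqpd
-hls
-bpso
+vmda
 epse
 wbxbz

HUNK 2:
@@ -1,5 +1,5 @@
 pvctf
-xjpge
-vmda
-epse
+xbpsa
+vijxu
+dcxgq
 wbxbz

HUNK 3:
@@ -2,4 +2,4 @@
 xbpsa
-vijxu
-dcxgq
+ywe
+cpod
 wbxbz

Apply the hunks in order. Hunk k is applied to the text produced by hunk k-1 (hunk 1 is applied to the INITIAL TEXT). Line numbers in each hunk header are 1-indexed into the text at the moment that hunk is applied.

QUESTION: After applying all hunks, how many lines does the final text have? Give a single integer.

Hunk 1: at line 1 remove [nqpd,hls,bpso] add [vmda] -> 6 lines: pvctf xjpge vmda epse wbxbz llpum
Hunk 2: at line 1 remove [xjpge,vmda,epse] add [xbpsa,vijxu,dcxgq] -> 6 lines: pvctf xbpsa vijxu dcxgq wbxbz llpum
Hunk 3: at line 2 remove [vijxu,dcxgq] add [ywe,cpod] -> 6 lines: pvctf xbpsa ywe cpod wbxbz llpum
Final line count: 6

Answer: 6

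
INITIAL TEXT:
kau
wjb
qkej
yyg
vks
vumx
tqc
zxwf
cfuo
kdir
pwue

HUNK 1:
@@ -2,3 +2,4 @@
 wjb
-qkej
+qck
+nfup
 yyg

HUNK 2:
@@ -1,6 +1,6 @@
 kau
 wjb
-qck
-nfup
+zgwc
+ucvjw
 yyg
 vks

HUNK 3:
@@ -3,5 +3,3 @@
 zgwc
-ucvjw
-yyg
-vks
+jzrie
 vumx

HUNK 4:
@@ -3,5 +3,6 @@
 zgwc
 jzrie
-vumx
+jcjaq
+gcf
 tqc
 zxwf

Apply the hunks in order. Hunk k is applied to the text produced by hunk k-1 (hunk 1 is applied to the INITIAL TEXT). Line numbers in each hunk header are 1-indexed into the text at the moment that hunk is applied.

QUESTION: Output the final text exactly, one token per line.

Hunk 1: at line 2 remove [qkej] add [qck,nfup] -> 12 lines: kau wjb qck nfup yyg vks vumx tqc zxwf cfuo kdir pwue
Hunk 2: at line 1 remove [qck,nfup] add [zgwc,ucvjw] -> 12 lines: kau wjb zgwc ucvjw yyg vks vumx tqc zxwf cfuo kdir pwue
Hunk 3: at line 3 remove [ucvjw,yyg,vks] add [jzrie] -> 10 lines: kau wjb zgwc jzrie vumx tqc zxwf cfuo kdir pwue
Hunk 4: at line 3 remove [vumx] add [jcjaq,gcf] -> 11 lines: kau wjb zgwc jzrie jcjaq gcf tqc zxwf cfuo kdir pwue

Answer: kau
wjb
zgwc
jzrie
jcjaq
gcf
tqc
zxwf
cfuo
kdir
pwue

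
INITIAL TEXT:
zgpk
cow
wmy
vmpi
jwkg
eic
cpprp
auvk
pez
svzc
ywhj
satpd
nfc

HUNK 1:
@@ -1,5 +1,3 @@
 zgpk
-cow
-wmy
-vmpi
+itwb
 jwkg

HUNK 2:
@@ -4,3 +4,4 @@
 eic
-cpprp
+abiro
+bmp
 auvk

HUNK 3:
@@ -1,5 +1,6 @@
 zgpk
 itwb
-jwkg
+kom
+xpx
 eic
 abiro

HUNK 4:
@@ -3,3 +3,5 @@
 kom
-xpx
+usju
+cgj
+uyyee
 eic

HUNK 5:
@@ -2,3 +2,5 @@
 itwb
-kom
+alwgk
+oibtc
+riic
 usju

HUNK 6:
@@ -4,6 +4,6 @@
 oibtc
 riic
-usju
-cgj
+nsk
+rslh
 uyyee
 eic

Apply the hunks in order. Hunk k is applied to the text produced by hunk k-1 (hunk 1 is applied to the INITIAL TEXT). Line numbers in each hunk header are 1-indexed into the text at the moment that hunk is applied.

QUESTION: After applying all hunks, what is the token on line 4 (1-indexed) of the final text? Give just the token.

Hunk 1: at line 1 remove [cow,wmy,vmpi] add [itwb] -> 11 lines: zgpk itwb jwkg eic cpprp auvk pez svzc ywhj satpd nfc
Hunk 2: at line 4 remove [cpprp] add [abiro,bmp] -> 12 lines: zgpk itwb jwkg eic abiro bmp auvk pez svzc ywhj satpd nfc
Hunk 3: at line 1 remove [jwkg] add [kom,xpx] -> 13 lines: zgpk itwb kom xpx eic abiro bmp auvk pez svzc ywhj satpd nfc
Hunk 4: at line 3 remove [xpx] add [usju,cgj,uyyee] -> 15 lines: zgpk itwb kom usju cgj uyyee eic abiro bmp auvk pez svzc ywhj satpd nfc
Hunk 5: at line 2 remove [kom] add [alwgk,oibtc,riic] -> 17 lines: zgpk itwb alwgk oibtc riic usju cgj uyyee eic abiro bmp auvk pez svzc ywhj satpd nfc
Hunk 6: at line 4 remove [usju,cgj] add [nsk,rslh] -> 17 lines: zgpk itwb alwgk oibtc riic nsk rslh uyyee eic abiro bmp auvk pez svzc ywhj satpd nfc
Final line 4: oibtc

Answer: oibtc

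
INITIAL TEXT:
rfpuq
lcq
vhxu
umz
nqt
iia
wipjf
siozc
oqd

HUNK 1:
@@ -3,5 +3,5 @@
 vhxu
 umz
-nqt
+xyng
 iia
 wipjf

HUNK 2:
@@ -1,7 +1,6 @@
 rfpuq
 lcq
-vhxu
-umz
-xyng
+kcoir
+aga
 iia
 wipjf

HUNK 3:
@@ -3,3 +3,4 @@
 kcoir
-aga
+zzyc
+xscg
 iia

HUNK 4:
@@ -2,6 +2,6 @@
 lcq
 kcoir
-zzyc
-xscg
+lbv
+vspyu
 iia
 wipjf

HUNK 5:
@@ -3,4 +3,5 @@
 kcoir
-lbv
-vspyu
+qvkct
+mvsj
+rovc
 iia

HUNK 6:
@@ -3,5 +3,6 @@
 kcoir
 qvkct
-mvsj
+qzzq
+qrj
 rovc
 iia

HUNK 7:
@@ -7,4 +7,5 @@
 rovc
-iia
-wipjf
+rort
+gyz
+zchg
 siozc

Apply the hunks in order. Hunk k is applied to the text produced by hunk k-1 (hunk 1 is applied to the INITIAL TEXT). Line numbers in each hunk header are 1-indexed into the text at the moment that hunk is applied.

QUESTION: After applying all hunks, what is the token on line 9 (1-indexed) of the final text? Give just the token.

Hunk 1: at line 3 remove [nqt] add [xyng] -> 9 lines: rfpuq lcq vhxu umz xyng iia wipjf siozc oqd
Hunk 2: at line 1 remove [vhxu,umz,xyng] add [kcoir,aga] -> 8 lines: rfpuq lcq kcoir aga iia wipjf siozc oqd
Hunk 3: at line 3 remove [aga] add [zzyc,xscg] -> 9 lines: rfpuq lcq kcoir zzyc xscg iia wipjf siozc oqd
Hunk 4: at line 2 remove [zzyc,xscg] add [lbv,vspyu] -> 9 lines: rfpuq lcq kcoir lbv vspyu iia wipjf siozc oqd
Hunk 5: at line 3 remove [lbv,vspyu] add [qvkct,mvsj,rovc] -> 10 lines: rfpuq lcq kcoir qvkct mvsj rovc iia wipjf siozc oqd
Hunk 6: at line 3 remove [mvsj] add [qzzq,qrj] -> 11 lines: rfpuq lcq kcoir qvkct qzzq qrj rovc iia wipjf siozc oqd
Hunk 7: at line 7 remove [iia,wipjf] add [rort,gyz,zchg] -> 12 lines: rfpuq lcq kcoir qvkct qzzq qrj rovc rort gyz zchg siozc oqd
Final line 9: gyz

Answer: gyz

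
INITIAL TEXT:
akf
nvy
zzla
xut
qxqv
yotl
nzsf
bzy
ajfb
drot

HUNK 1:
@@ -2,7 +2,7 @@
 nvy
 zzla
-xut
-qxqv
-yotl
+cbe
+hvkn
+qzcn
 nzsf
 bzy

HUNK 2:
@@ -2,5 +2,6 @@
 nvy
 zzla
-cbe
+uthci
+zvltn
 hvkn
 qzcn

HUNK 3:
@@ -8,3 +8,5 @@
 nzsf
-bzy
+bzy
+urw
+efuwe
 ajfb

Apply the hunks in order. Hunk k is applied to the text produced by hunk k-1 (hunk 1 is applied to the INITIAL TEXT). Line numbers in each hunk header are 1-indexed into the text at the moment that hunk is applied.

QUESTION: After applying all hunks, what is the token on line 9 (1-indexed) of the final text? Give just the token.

Answer: bzy

Derivation:
Hunk 1: at line 2 remove [xut,qxqv,yotl] add [cbe,hvkn,qzcn] -> 10 lines: akf nvy zzla cbe hvkn qzcn nzsf bzy ajfb drot
Hunk 2: at line 2 remove [cbe] add [uthci,zvltn] -> 11 lines: akf nvy zzla uthci zvltn hvkn qzcn nzsf bzy ajfb drot
Hunk 3: at line 8 remove [bzy] add [bzy,urw,efuwe] -> 13 lines: akf nvy zzla uthci zvltn hvkn qzcn nzsf bzy urw efuwe ajfb drot
Final line 9: bzy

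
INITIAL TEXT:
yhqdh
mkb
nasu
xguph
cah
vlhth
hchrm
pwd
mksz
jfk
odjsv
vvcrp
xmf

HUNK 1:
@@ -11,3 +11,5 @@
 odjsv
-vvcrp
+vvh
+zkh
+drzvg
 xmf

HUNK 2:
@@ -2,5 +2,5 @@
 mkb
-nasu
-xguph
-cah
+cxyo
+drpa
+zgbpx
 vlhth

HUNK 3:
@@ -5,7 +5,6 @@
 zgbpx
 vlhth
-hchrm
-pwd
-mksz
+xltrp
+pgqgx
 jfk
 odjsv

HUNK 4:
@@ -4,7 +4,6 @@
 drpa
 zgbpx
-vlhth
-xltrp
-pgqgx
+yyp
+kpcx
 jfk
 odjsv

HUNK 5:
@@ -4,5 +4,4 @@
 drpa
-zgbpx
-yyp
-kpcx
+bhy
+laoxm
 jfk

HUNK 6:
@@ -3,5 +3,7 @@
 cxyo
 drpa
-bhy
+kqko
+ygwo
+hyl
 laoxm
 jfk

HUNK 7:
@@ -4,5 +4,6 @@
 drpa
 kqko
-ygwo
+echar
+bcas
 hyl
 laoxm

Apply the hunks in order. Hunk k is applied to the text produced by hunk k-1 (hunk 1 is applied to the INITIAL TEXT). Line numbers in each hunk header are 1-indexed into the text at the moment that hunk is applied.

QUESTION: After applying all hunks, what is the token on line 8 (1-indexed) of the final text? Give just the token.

Answer: hyl

Derivation:
Hunk 1: at line 11 remove [vvcrp] add [vvh,zkh,drzvg] -> 15 lines: yhqdh mkb nasu xguph cah vlhth hchrm pwd mksz jfk odjsv vvh zkh drzvg xmf
Hunk 2: at line 2 remove [nasu,xguph,cah] add [cxyo,drpa,zgbpx] -> 15 lines: yhqdh mkb cxyo drpa zgbpx vlhth hchrm pwd mksz jfk odjsv vvh zkh drzvg xmf
Hunk 3: at line 5 remove [hchrm,pwd,mksz] add [xltrp,pgqgx] -> 14 lines: yhqdh mkb cxyo drpa zgbpx vlhth xltrp pgqgx jfk odjsv vvh zkh drzvg xmf
Hunk 4: at line 4 remove [vlhth,xltrp,pgqgx] add [yyp,kpcx] -> 13 lines: yhqdh mkb cxyo drpa zgbpx yyp kpcx jfk odjsv vvh zkh drzvg xmf
Hunk 5: at line 4 remove [zgbpx,yyp,kpcx] add [bhy,laoxm] -> 12 lines: yhqdh mkb cxyo drpa bhy laoxm jfk odjsv vvh zkh drzvg xmf
Hunk 6: at line 3 remove [bhy] add [kqko,ygwo,hyl] -> 14 lines: yhqdh mkb cxyo drpa kqko ygwo hyl laoxm jfk odjsv vvh zkh drzvg xmf
Hunk 7: at line 4 remove [ygwo] add [echar,bcas] -> 15 lines: yhqdh mkb cxyo drpa kqko echar bcas hyl laoxm jfk odjsv vvh zkh drzvg xmf
Final line 8: hyl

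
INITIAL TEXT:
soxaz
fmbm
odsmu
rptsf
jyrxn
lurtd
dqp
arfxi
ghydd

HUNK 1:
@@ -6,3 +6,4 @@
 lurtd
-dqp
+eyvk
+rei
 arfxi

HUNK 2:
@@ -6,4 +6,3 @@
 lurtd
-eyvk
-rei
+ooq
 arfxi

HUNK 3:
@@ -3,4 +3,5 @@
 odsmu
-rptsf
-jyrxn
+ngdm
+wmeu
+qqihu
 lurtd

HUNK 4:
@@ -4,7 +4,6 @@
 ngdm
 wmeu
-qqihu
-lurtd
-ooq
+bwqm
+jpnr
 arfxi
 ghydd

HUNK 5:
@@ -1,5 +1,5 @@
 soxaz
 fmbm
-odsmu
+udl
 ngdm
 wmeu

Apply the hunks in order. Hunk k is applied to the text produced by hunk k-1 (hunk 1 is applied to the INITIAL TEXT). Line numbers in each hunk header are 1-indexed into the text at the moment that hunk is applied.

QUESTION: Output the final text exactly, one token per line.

Answer: soxaz
fmbm
udl
ngdm
wmeu
bwqm
jpnr
arfxi
ghydd

Derivation:
Hunk 1: at line 6 remove [dqp] add [eyvk,rei] -> 10 lines: soxaz fmbm odsmu rptsf jyrxn lurtd eyvk rei arfxi ghydd
Hunk 2: at line 6 remove [eyvk,rei] add [ooq] -> 9 lines: soxaz fmbm odsmu rptsf jyrxn lurtd ooq arfxi ghydd
Hunk 3: at line 3 remove [rptsf,jyrxn] add [ngdm,wmeu,qqihu] -> 10 lines: soxaz fmbm odsmu ngdm wmeu qqihu lurtd ooq arfxi ghydd
Hunk 4: at line 4 remove [qqihu,lurtd,ooq] add [bwqm,jpnr] -> 9 lines: soxaz fmbm odsmu ngdm wmeu bwqm jpnr arfxi ghydd
Hunk 5: at line 1 remove [odsmu] add [udl] -> 9 lines: soxaz fmbm udl ngdm wmeu bwqm jpnr arfxi ghydd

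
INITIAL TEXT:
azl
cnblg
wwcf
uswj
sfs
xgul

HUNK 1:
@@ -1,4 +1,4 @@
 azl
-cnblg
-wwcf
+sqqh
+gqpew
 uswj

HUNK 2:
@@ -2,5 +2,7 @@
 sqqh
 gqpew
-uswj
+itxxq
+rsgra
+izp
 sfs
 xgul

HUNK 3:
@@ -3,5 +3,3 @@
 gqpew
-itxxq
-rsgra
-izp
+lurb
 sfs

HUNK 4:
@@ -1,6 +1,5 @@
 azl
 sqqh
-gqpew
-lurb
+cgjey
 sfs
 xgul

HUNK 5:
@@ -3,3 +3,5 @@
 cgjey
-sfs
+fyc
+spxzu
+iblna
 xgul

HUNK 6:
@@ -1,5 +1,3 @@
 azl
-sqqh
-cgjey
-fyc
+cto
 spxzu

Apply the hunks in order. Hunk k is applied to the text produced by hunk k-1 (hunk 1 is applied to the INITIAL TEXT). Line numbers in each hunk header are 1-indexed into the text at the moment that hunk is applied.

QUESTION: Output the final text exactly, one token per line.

Answer: azl
cto
spxzu
iblna
xgul

Derivation:
Hunk 1: at line 1 remove [cnblg,wwcf] add [sqqh,gqpew] -> 6 lines: azl sqqh gqpew uswj sfs xgul
Hunk 2: at line 2 remove [uswj] add [itxxq,rsgra,izp] -> 8 lines: azl sqqh gqpew itxxq rsgra izp sfs xgul
Hunk 3: at line 3 remove [itxxq,rsgra,izp] add [lurb] -> 6 lines: azl sqqh gqpew lurb sfs xgul
Hunk 4: at line 1 remove [gqpew,lurb] add [cgjey] -> 5 lines: azl sqqh cgjey sfs xgul
Hunk 5: at line 3 remove [sfs] add [fyc,spxzu,iblna] -> 7 lines: azl sqqh cgjey fyc spxzu iblna xgul
Hunk 6: at line 1 remove [sqqh,cgjey,fyc] add [cto] -> 5 lines: azl cto spxzu iblna xgul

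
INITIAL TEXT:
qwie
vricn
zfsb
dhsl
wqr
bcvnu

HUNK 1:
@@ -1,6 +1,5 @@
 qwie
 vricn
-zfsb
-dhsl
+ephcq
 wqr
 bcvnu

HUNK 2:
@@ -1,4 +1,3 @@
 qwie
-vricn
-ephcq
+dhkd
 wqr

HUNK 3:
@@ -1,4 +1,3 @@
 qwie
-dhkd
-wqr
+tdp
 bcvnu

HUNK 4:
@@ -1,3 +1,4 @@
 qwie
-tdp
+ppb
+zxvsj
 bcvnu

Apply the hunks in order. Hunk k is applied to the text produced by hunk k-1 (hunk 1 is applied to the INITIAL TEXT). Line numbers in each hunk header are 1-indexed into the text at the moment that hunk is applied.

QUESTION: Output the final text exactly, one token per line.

Hunk 1: at line 1 remove [zfsb,dhsl] add [ephcq] -> 5 lines: qwie vricn ephcq wqr bcvnu
Hunk 2: at line 1 remove [vricn,ephcq] add [dhkd] -> 4 lines: qwie dhkd wqr bcvnu
Hunk 3: at line 1 remove [dhkd,wqr] add [tdp] -> 3 lines: qwie tdp bcvnu
Hunk 4: at line 1 remove [tdp] add [ppb,zxvsj] -> 4 lines: qwie ppb zxvsj bcvnu

Answer: qwie
ppb
zxvsj
bcvnu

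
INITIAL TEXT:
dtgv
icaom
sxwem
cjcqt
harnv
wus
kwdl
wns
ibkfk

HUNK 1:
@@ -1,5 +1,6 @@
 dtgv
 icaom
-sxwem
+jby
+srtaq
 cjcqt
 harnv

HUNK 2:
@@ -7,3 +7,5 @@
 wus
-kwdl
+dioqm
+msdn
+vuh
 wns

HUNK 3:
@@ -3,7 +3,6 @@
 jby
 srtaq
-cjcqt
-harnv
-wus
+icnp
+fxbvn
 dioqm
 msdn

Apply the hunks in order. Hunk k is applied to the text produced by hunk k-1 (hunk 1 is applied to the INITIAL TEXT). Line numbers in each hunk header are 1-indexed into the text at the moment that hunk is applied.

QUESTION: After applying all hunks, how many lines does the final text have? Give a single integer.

Answer: 11

Derivation:
Hunk 1: at line 1 remove [sxwem] add [jby,srtaq] -> 10 lines: dtgv icaom jby srtaq cjcqt harnv wus kwdl wns ibkfk
Hunk 2: at line 7 remove [kwdl] add [dioqm,msdn,vuh] -> 12 lines: dtgv icaom jby srtaq cjcqt harnv wus dioqm msdn vuh wns ibkfk
Hunk 3: at line 3 remove [cjcqt,harnv,wus] add [icnp,fxbvn] -> 11 lines: dtgv icaom jby srtaq icnp fxbvn dioqm msdn vuh wns ibkfk
Final line count: 11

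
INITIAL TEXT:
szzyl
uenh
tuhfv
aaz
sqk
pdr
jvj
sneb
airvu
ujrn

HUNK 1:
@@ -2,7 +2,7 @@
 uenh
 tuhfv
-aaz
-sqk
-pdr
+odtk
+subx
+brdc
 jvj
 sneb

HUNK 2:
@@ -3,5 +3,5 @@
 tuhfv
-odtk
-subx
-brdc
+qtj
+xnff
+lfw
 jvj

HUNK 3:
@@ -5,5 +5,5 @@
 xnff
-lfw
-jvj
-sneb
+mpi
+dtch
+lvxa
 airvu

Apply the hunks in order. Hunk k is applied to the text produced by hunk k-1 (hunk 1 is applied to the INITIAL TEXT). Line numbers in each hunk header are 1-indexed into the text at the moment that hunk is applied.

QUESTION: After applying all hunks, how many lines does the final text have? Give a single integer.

Hunk 1: at line 2 remove [aaz,sqk,pdr] add [odtk,subx,brdc] -> 10 lines: szzyl uenh tuhfv odtk subx brdc jvj sneb airvu ujrn
Hunk 2: at line 3 remove [odtk,subx,brdc] add [qtj,xnff,lfw] -> 10 lines: szzyl uenh tuhfv qtj xnff lfw jvj sneb airvu ujrn
Hunk 3: at line 5 remove [lfw,jvj,sneb] add [mpi,dtch,lvxa] -> 10 lines: szzyl uenh tuhfv qtj xnff mpi dtch lvxa airvu ujrn
Final line count: 10

Answer: 10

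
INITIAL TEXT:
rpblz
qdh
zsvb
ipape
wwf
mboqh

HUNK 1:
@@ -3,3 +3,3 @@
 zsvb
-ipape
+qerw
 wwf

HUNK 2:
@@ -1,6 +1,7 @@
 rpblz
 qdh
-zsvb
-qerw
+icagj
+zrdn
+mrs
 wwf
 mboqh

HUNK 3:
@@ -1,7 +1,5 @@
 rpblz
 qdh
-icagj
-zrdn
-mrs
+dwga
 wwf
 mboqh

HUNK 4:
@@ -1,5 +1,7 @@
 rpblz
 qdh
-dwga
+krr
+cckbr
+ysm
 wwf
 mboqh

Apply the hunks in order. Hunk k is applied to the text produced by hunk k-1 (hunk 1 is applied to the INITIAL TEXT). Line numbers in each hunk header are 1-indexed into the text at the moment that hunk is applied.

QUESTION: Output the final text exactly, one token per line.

Hunk 1: at line 3 remove [ipape] add [qerw] -> 6 lines: rpblz qdh zsvb qerw wwf mboqh
Hunk 2: at line 1 remove [zsvb,qerw] add [icagj,zrdn,mrs] -> 7 lines: rpblz qdh icagj zrdn mrs wwf mboqh
Hunk 3: at line 1 remove [icagj,zrdn,mrs] add [dwga] -> 5 lines: rpblz qdh dwga wwf mboqh
Hunk 4: at line 1 remove [dwga] add [krr,cckbr,ysm] -> 7 lines: rpblz qdh krr cckbr ysm wwf mboqh

Answer: rpblz
qdh
krr
cckbr
ysm
wwf
mboqh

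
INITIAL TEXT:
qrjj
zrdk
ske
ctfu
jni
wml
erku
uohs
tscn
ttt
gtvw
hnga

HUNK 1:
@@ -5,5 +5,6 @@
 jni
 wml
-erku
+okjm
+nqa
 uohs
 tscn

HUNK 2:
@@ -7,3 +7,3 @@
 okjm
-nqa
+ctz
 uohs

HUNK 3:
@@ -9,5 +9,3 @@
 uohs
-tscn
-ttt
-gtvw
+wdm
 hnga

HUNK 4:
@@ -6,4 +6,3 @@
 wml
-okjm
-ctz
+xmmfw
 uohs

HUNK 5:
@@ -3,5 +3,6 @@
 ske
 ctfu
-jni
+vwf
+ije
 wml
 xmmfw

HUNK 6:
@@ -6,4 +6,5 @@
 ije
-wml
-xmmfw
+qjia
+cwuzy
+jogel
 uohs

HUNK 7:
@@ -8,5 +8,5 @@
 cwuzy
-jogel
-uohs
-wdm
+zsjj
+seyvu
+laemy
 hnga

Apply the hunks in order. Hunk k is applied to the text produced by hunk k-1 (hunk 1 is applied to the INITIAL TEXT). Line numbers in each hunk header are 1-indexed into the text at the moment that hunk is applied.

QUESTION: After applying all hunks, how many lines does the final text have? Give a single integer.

Answer: 12

Derivation:
Hunk 1: at line 5 remove [erku] add [okjm,nqa] -> 13 lines: qrjj zrdk ske ctfu jni wml okjm nqa uohs tscn ttt gtvw hnga
Hunk 2: at line 7 remove [nqa] add [ctz] -> 13 lines: qrjj zrdk ske ctfu jni wml okjm ctz uohs tscn ttt gtvw hnga
Hunk 3: at line 9 remove [tscn,ttt,gtvw] add [wdm] -> 11 lines: qrjj zrdk ske ctfu jni wml okjm ctz uohs wdm hnga
Hunk 4: at line 6 remove [okjm,ctz] add [xmmfw] -> 10 lines: qrjj zrdk ske ctfu jni wml xmmfw uohs wdm hnga
Hunk 5: at line 3 remove [jni] add [vwf,ije] -> 11 lines: qrjj zrdk ske ctfu vwf ije wml xmmfw uohs wdm hnga
Hunk 6: at line 6 remove [wml,xmmfw] add [qjia,cwuzy,jogel] -> 12 lines: qrjj zrdk ske ctfu vwf ije qjia cwuzy jogel uohs wdm hnga
Hunk 7: at line 8 remove [jogel,uohs,wdm] add [zsjj,seyvu,laemy] -> 12 lines: qrjj zrdk ske ctfu vwf ije qjia cwuzy zsjj seyvu laemy hnga
Final line count: 12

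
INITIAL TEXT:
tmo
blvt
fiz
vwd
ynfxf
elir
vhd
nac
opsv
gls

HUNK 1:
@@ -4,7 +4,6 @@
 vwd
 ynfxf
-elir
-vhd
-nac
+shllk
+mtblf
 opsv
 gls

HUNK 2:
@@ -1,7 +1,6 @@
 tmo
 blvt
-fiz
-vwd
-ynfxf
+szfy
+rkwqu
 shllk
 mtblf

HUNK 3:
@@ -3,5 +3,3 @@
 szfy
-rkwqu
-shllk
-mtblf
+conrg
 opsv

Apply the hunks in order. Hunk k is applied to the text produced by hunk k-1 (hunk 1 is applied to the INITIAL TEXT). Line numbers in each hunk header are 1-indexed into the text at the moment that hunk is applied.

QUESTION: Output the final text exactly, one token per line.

Hunk 1: at line 4 remove [elir,vhd,nac] add [shllk,mtblf] -> 9 lines: tmo blvt fiz vwd ynfxf shllk mtblf opsv gls
Hunk 2: at line 1 remove [fiz,vwd,ynfxf] add [szfy,rkwqu] -> 8 lines: tmo blvt szfy rkwqu shllk mtblf opsv gls
Hunk 3: at line 3 remove [rkwqu,shllk,mtblf] add [conrg] -> 6 lines: tmo blvt szfy conrg opsv gls

Answer: tmo
blvt
szfy
conrg
opsv
gls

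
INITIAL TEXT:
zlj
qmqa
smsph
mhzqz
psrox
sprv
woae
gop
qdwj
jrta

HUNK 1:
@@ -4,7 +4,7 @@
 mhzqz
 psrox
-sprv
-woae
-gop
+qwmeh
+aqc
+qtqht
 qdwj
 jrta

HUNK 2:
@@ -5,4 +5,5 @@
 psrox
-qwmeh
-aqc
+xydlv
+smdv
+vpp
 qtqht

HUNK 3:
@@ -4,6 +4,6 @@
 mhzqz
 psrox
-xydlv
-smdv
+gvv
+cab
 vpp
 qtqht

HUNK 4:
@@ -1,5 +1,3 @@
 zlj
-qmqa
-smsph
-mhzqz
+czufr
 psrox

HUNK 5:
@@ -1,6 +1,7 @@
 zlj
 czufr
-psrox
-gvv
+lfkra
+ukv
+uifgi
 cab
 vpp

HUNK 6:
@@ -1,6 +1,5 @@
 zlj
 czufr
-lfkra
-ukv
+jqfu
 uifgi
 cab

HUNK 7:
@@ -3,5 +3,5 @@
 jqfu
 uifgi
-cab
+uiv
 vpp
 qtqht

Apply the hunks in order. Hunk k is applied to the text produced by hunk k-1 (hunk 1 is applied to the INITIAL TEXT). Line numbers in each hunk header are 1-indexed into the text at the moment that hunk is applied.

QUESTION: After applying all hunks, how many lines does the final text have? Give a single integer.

Hunk 1: at line 4 remove [sprv,woae,gop] add [qwmeh,aqc,qtqht] -> 10 lines: zlj qmqa smsph mhzqz psrox qwmeh aqc qtqht qdwj jrta
Hunk 2: at line 5 remove [qwmeh,aqc] add [xydlv,smdv,vpp] -> 11 lines: zlj qmqa smsph mhzqz psrox xydlv smdv vpp qtqht qdwj jrta
Hunk 3: at line 4 remove [xydlv,smdv] add [gvv,cab] -> 11 lines: zlj qmqa smsph mhzqz psrox gvv cab vpp qtqht qdwj jrta
Hunk 4: at line 1 remove [qmqa,smsph,mhzqz] add [czufr] -> 9 lines: zlj czufr psrox gvv cab vpp qtqht qdwj jrta
Hunk 5: at line 1 remove [psrox,gvv] add [lfkra,ukv,uifgi] -> 10 lines: zlj czufr lfkra ukv uifgi cab vpp qtqht qdwj jrta
Hunk 6: at line 1 remove [lfkra,ukv] add [jqfu] -> 9 lines: zlj czufr jqfu uifgi cab vpp qtqht qdwj jrta
Hunk 7: at line 3 remove [cab] add [uiv] -> 9 lines: zlj czufr jqfu uifgi uiv vpp qtqht qdwj jrta
Final line count: 9

Answer: 9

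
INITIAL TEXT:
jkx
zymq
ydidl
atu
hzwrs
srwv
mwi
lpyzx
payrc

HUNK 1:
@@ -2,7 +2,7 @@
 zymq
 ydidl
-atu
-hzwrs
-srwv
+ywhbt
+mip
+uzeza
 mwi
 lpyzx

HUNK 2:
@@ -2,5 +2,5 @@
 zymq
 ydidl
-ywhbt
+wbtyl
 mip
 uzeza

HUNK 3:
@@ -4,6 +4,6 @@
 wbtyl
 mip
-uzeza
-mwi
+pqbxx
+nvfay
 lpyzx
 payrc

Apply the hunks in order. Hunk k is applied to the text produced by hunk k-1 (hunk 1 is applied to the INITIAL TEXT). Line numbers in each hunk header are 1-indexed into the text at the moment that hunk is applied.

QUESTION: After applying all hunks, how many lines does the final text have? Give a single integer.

Hunk 1: at line 2 remove [atu,hzwrs,srwv] add [ywhbt,mip,uzeza] -> 9 lines: jkx zymq ydidl ywhbt mip uzeza mwi lpyzx payrc
Hunk 2: at line 2 remove [ywhbt] add [wbtyl] -> 9 lines: jkx zymq ydidl wbtyl mip uzeza mwi lpyzx payrc
Hunk 3: at line 4 remove [uzeza,mwi] add [pqbxx,nvfay] -> 9 lines: jkx zymq ydidl wbtyl mip pqbxx nvfay lpyzx payrc
Final line count: 9

Answer: 9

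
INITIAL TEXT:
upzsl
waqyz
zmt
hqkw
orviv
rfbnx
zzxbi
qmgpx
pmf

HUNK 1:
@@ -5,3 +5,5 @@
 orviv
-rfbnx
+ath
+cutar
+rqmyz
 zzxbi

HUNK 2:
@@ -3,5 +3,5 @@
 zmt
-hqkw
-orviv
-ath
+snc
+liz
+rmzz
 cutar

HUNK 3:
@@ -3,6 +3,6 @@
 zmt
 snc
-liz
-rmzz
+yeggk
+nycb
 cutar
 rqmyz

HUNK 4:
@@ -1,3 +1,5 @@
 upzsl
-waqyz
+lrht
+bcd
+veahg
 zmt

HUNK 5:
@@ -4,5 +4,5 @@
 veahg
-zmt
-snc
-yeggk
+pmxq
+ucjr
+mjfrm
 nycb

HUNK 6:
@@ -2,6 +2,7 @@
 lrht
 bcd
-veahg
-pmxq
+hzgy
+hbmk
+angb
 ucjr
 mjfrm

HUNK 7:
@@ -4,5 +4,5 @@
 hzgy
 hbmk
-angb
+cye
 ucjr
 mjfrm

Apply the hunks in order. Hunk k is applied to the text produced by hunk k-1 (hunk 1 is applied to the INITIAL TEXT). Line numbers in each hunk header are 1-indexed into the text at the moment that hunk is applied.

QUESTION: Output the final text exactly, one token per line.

Hunk 1: at line 5 remove [rfbnx] add [ath,cutar,rqmyz] -> 11 lines: upzsl waqyz zmt hqkw orviv ath cutar rqmyz zzxbi qmgpx pmf
Hunk 2: at line 3 remove [hqkw,orviv,ath] add [snc,liz,rmzz] -> 11 lines: upzsl waqyz zmt snc liz rmzz cutar rqmyz zzxbi qmgpx pmf
Hunk 3: at line 3 remove [liz,rmzz] add [yeggk,nycb] -> 11 lines: upzsl waqyz zmt snc yeggk nycb cutar rqmyz zzxbi qmgpx pmf
Hunk 4: at line 1 remove [waqyz] add [lrht,bcd,veahg] -> 13 lines: upzsl lrht bcd veahg zmt snc yeggk nycb cutar rqmyz zzxbi qmgpx pmf
Hunk 5: at line 4 remove [zmt,snc,yeggk] add [pmxq,ucjr,mjfrm] -> 13 lines: upzsl lrht bcd veahg pmxq ucjr mjfrm nycb cutar rqmyz zzxbi qmgpx pmf
Hunk 6: at line 2 remove [veahg,pmxq] add [hzgy,hbmk,angb] -> 14 lines: upzsl lrht bcd hzgy hbmk angb ucjr mjfrm nycb cutar rqmyz zzxbi qmgpx pmf
Hunk 7: at line 4 remove [angb] add [cye] -> 14 lines: upzsl lrht bcd hzgy hbmk cye ucjr mjfrm nycb cutar rqmyz zzxbi qmgpx pmf

Answer: upzsl
lrht
bcd
hzgy
hbmk
cye
ucjr
mjfrm
nycb
cutar
rqmyz
zzxbi
qmgpx
pmf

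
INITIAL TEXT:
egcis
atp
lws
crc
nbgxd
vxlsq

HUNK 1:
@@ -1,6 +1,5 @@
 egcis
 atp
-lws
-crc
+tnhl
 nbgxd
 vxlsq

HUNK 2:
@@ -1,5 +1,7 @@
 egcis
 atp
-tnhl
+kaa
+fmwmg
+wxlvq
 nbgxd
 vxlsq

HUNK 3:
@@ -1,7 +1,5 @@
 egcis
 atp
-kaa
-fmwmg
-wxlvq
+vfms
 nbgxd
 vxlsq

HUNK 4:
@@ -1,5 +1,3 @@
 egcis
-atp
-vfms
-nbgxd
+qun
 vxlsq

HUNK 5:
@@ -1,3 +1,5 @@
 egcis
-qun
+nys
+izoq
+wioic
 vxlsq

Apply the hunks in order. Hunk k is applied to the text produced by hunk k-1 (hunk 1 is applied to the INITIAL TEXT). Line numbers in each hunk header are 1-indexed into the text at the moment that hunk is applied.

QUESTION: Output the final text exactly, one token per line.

Hunk 1: at line 1 remove [lws,crc] add [tnhl] -> 5 lines: egcis atp tnhl nbgxd vxlsq
Hunk 2: at line 1 remove [tnhl] add [kaa,fmwmg,wxlvq] -> 7 lines: egcis atp kaa fmwmg wxlvq nbgxd vxlsq
Hunk 3: at line 1 remove [kaa,fmwmg,wxlvq] add [vfms] -> 5 lines: egcis atp vfms nbgxd vxlsq
Hunk 4: at line 1 remove [atp,vfms,nbgxd] add [qun] -> 3 lines: egcis qun vxlsq
Hunk 5: at line 1 remove [qun] add [nys,izoq,wioic] -> 5 lines: egcis nys izoq wioic vxlsq

Answer: egcis
nys
izoq
wioic
vxlsq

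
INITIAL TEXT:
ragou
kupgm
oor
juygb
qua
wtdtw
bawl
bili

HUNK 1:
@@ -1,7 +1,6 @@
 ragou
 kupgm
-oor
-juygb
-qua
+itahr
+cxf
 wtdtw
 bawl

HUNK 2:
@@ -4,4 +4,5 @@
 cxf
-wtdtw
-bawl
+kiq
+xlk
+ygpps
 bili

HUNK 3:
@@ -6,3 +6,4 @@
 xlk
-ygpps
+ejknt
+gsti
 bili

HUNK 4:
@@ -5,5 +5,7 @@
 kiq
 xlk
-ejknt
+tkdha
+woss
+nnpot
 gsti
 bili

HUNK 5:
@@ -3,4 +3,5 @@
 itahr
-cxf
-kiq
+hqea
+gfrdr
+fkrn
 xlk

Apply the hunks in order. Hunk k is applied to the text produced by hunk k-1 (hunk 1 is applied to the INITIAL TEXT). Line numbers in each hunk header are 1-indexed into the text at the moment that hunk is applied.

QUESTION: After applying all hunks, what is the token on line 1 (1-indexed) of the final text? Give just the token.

Hunk 1: at line 1 remove [oor,juygb,qua] add [itahr,cxf] -> 7 lines: ragou kupgm itahr cxf wtdtw bawl bili
Hunk 2: at line 4 remove [wtdtw,bawl] add [kiq,xlk,ygpps] -> 8 lines: ragou kupgm itahr cxf kiq xlk ygpps bili
Hunk 3: at line 6 remove [ygpps] add [ejknt,gsti] -> 9 lines: ragou kupgm itahr cxf kiq xlk ejknt gsti bili
Hunk 4: at line 5 remove [ejknt] add [tkdha,woss,nnpot] -> 11 lines: ragou kupgm itahr cxf kiq xlk tkdha woss nnpot gsti bili
Hunk 5: at line 3 remove [cxf,kiq] add [hqea,gfrdr,fkrn] -> 12 lines: ragou kupgm itahr hqea gfrdr fkrn xlk tkdha woss nnpot gsti bili
Final line 1: ragou

Answer: ragou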